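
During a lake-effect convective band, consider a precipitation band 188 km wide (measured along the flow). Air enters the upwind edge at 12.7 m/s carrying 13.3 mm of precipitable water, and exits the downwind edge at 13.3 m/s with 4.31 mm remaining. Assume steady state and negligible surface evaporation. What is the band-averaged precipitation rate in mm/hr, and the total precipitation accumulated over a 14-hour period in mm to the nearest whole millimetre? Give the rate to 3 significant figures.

Column moisture flux per unit crosswind length is F = V × PW.
Inflow: F_in = 12.7 × 13.3 = 168.91 mm·m/s
Outflow: F_out = 13.3 × 4.31 = 57.323 mm·m/s
Steady-state rate R = (F_in − F_out)/L = (168.91 − 57.323) / 188000 m = 5.935e-04 mm/s.
R = 5.935e-04 × 3600 = 2.14 mm/hr.
Over 14 h: total = 2.14 × 14 = 29.96 ≈ 30 mm.

R ≈ 2.14 mm/hr; total ≈ 30 mm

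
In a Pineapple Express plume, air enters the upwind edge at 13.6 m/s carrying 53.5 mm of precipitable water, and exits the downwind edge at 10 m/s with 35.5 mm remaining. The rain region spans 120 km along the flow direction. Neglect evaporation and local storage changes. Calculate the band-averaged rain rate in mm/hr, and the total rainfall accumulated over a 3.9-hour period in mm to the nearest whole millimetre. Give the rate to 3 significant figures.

Column moisture flux per unit crosswind length is F = V × PW.
Inflow: F_in = 13.6 × 53.5 = 727.6 mm·m/s
Outflow: F_out = 10 × 35.5 = 355 mm·m/s
Steady-state rate R = (F_in − F_out)/L = (727.6 − 355) / 120000 m = 3.105e-03 mm/s.
R = 3.105e-03 × 3600 = 11.2 mm/hr.
Over 3.9 h: total = 11.2 × 3.9 = 43.68 ≈ 44 mm.

R ≈ 11.2 mm/hr; total ≈ 44 mm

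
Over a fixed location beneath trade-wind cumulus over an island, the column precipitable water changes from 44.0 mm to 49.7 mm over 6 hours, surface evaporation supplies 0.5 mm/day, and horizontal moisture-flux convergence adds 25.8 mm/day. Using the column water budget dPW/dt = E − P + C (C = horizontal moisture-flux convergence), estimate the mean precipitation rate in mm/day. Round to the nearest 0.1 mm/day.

P ≈ 3.5 mm/day

dPW/dt = (49.7 − 44.0) mm / (6/24 day) = +22.800 mm/day.
P = E + C − dPW/dt = 0.5 + (25.8) − (+22.800) = 3.5 mm/day.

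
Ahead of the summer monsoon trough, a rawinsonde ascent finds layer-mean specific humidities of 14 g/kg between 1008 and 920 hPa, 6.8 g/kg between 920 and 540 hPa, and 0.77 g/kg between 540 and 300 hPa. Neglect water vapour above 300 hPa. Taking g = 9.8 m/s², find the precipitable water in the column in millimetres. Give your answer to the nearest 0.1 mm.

PW ≈ 40.8 mm

Precipitable water is the column-integrated vapour mass per unit area: PW = (1/g) Σ q̄ Δp, with q in kg/kg and Δp in Pa (1 kg/m² of water = 1 mm).
Layer 1008–920 hPa: Δp = 88 hPa = 8800 Pa, q̄ = 0.014 kg/kg → 0.014 × 8800 / 9.8 = 12.57 mm
Layer 920–540 hPa: Δp = 380 hPa = 38000 Pa, q̄ = 0.0068 kg/kg → 0.0068 × 38000 / 9.8 = 26.37 mm
Layer 540–300 hPa: Δp = 240 hPa = 24000 Pa, q̄ = 0.00077 kg/kg → 0.00077 × 24000 / 9.8 = 1.89 mm
PW = 12.57 + 26.37 + 1.89 = 40.83 ≈ 40.8 mm.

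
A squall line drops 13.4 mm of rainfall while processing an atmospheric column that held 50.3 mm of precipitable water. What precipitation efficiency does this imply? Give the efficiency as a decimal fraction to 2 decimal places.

ε ≈ 0.27

ε = rainfall / PW = 13.4 / 50.3 = 0.27.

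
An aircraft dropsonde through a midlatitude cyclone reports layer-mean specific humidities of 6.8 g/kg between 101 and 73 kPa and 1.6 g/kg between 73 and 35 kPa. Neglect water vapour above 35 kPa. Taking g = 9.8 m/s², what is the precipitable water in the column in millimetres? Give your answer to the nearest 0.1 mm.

PW ≈ 25.6 mm

Precipitable water is the column-integrated vapour mass per unit area: PW = (1/g) Σ q̄ Δp, with q in kg/kg and Δp in Pa (1 kg/m² of water = 1 mm).
Layer 101–73 kPa: Δp = 280 hPa = 28000 Pa, q̄ = 0.0068 kg/kg → 0.0068 × 28000 / 9.8 = 19.43 mm
Layer 73–35 kPa: Δp = 380 hPa = 38000 Pa, q̄ = 0.0016 kg/kg → 0.0016 × 38000 / 9.8 = 6.20 mm
PW = 19.43 + 6.20 = 25.63 ≈ 25.6 mm.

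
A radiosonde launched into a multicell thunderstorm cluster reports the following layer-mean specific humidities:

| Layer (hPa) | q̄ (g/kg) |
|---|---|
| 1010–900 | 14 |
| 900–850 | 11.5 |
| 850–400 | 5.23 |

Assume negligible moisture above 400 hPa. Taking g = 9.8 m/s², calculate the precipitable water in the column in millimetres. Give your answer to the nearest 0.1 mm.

PW ≈ 45.6 mm

Precipitable water is the column-integrated vapour mass per unit area: PW = (1/g) Σ q̄ Δp, with q in kg/kg and Δp in Pa (1 kg/m² of water = 1 mm).
Layer 1010–900 hPa: Δp = 110 hPa = 11000 Pa, q̄ = 0.014 kg/kg → 0.014 × 11000 / 9.8 = 15.71 mm
Layer 900–850 hPa: Δp = 50 hPa = 5000 Pa, q̄ = 0.0115 kg/kg → 0.0115 × 5000 / 9.8 = 5.87 mm
Layer 850–400 hPa: Δp = 450 hPa = 45000 Pa, q̄ = 0.00523 kg/kg → 0.00523 × 45000 / 9.8 = 24.02 mm
PW = 15.71 + 5.87 + 24.02 = 45.60 ≈ 45.6 mm.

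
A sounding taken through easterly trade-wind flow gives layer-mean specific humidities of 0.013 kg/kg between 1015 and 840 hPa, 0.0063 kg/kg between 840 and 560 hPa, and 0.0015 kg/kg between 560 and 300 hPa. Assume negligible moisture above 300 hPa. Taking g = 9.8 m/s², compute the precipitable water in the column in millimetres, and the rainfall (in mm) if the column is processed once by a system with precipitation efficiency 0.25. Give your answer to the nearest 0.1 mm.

Precipitable water is the column-integrated vapour mass per unit area: PW = (1/g) Σ q̄ Δp, with q in kg/kg and Δp in Pa (1 kg/m² of water = 1 mm).
Layer 1015–840 hPa: Δp = 175 hPa = 17500 Pa, q̄ = 0.013 kg/kg → 0.013 × 17500 / 9.8 = 23.21 mm
Layer 840–560 hPa: Δp = 280 hPa = 28000 Pa, q̄ = 0.0063 kg/kg → 0.0063 × 28000 / 9.8 = 18.00 mm
Layer 560–300 hPa: Δp = 260 hPa = 26000 Pa, q̄ = 0.0015 kg/kg → 0.0015 × 26000 / 9.8 = 3.98 mm
PW = 23.21 + 18.00 + 3.98 = 45.19 ≈ 45.2 mm.
Rainfall = ε × PW = 0.25 × 45.2 = 11.3 mm.

PW ≈ 45.2 mm; rainfall ≈ 11.3 mm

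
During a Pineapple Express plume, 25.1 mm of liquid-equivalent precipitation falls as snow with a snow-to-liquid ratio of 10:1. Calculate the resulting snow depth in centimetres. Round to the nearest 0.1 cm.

Snow depth = liquid × ratio = 25.1 mm × 10 = 251 mm = 25.1 cm.

snow depth ≈ 25.1 cm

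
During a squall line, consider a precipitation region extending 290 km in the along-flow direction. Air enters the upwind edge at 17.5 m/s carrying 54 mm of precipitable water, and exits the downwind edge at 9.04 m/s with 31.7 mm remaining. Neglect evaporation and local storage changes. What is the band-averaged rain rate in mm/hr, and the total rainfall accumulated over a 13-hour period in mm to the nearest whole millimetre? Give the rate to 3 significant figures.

R ≈ 8.17 mm/hr; total ≈ 106 mm

Column moisture flux per unit crosswind length is F = V × PW.
Inflow: F_in = 17.5 × 54 = 945 mm·m/s
Outflow: F_out = 9.04 × 31.7 = 286.568 mm·m/s
Steady-state rate R = (F_in − F_out)/L = (945 − 286.568) / 290000 m = 2.270e-03 mm/s.
R = 2.270e-03 × 3600 = 8.17 mm/hr.
Over 13 h: total = 8.17 × 13 = 106.21 ≈ 106 mm.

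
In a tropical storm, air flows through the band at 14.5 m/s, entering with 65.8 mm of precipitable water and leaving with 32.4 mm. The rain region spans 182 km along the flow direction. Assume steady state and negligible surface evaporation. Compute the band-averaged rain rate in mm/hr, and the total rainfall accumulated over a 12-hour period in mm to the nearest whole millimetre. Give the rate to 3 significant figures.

R ≈ 9.58 mm/hr; total ≈ 115 mm

Column moisture flux per unit crosswind length is F = V × PW.
Inflow: F_in = 14.5 × 65.8 = 954.1 mm·m/s
Outflow: F_out = 14.5 × 32.4 = 469.8 mm·m/s
Steady-state rate R = (F_in − F_out)/L = (954.1 − 469.8) / 182000 m = 2.661e-03 mm/s.
R = 2.661e-03 × 3600 = 9.58 mm/hr.
Over 12 h: total = 9.58 × 12 = 114.96 ≈ 115 mm.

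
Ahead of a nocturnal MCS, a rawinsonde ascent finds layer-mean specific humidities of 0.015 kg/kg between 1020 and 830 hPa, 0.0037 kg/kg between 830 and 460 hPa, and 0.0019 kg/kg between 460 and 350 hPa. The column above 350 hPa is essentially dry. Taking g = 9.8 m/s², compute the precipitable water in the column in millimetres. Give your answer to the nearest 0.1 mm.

Precipitable water is the column-integrated vapour mass per unit area: PW = (1/g) Σ q̄ Δp, with q in kg/kg and Δp in Pa (1 kg/m² of water = 1 mm).
Layer 1020–830 hPa: Δp = 190 hPa = 19000 Pa, q̄ = 0.015 kg/kg → 0.015 × 19000 / 9.8 = 29.08 mm
Layer 830–460 hPa: Δp = 370 hPa = 37000 Pa, q̄ = 0.0037 kg/kg → 0.0037 × 37000 / 9.8 = 13.97 mm
Layer 460–350 hPa: Δp = 110 hPa = 11000 Pa, q̄ = 0.0019 kg/kg → 0.0019 × 11000 / 9.8 = 2.13 mm
PW = 29.08 + 13.97 + 2.13 = 45.18 ≈ 45.2 mm.

PW ≈ 45.2 mm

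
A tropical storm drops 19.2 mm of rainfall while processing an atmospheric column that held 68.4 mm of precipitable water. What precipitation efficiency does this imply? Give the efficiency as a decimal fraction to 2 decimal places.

ε ≈ 0.28

ε = rainfall / PW = 19.2 / 68.4 = 0.28.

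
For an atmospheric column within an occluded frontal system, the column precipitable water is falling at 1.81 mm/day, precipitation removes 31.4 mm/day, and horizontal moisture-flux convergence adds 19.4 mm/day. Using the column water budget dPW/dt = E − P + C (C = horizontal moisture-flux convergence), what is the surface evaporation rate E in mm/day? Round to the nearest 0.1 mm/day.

dPW/dt = -1.81 mm/day.
E = dPW/dt + P − C = (-1.81) + 31.4 − (19.4) = 10.2 mm/day.

E ≈ 10.2 mm/day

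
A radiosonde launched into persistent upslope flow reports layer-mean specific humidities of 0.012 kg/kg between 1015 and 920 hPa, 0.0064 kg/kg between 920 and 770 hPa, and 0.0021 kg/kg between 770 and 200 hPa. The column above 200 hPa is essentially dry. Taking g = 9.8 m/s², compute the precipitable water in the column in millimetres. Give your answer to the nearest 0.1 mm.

PW ≈ 33.6 mm

Precipitable water is the column-integrated vapour mass per unit area: PW = (1/g) Σ q̄ Δp, with q in kg/kg and Δp in Pa (1 kg/m² of water = 1 mm).
Layer 1015–920 hPa: Δp = 95 hPa = 9500 Pa, q̄ = 0.012 kg/kg → 0.012 × 9500 / 9.8 = 11.63 mm
Layer 920–770 hPa: Δp = 150 hPa = 15000 Pa, q̄ = 0.0064 kg/kg → 0.0064 × 15000 / 9.8 = 9.80 mm
Layer 770–200 hPa: Δp = 570 hPa = 57000 Pa, q̄ = 0.0021 kg/kg → 0.0021 × 57000 / 9.8 = 12.21 mm
PW = 11.63 + 9.80 + 12.21 = 33.64 ≈ 33.6 mm.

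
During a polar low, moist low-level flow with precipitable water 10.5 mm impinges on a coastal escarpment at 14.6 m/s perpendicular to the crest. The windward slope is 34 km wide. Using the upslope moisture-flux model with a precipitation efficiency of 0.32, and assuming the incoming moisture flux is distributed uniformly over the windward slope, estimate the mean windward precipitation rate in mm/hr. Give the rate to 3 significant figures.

Incoming column moisture flux per unit ridge length: F = V × PW = 14.6 × 10.5 = 153.3 mm·m/s.
Spread over the 34 km slope with efficiency ε = 0.32: R = ε·F/W = 0.32 × 153.3 / 34000 m = 1.443e-03 mm/s.
R = 1.443e-03 × 3600 = 5.19 mm/hr.

R ≈ 5.19 mm/hr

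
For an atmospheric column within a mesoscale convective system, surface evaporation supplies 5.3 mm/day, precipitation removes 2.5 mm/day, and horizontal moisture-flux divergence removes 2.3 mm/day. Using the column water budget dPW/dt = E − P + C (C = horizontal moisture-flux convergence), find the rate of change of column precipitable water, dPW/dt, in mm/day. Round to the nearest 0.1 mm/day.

dPW/dt = E − P + C = 5.3 − 2.5 + (-2.3) = 0.5 mm/day.

dPW/dt ≈ 0.5 mm/day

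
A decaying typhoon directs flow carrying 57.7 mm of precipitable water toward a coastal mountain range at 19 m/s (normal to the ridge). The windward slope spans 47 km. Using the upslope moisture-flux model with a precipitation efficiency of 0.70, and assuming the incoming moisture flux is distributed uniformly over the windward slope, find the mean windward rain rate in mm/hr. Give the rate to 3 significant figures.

R ≈ 58.8 mm/hr

Incoming column moisture flux per unit ridge length: F = V × PW = 19 × 57.7 = 1096.3 mm·m/s.
Spread over the 47 km slope with efficiency ε = 0.70: R = ε·F/W = 0.70 × 1096.3 / 47000 m = 1.633e-02 mm/s.
R = 1.633e-02 × 3600 = 58.8 mm/hr.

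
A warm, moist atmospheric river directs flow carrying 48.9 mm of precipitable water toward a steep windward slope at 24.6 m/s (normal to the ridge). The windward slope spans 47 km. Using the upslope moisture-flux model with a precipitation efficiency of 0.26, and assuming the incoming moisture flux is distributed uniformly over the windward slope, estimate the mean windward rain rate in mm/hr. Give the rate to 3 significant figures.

R ≈ 24.0 mm/hr

Incoming column moisture flux per unit ridge length: F = V × PW = 24.6 × 48.9 = 1202.94 mm·m/s.
Spread over the 47 km slope with efficiency ε = 0.26: R = ε·F/W = 0.26 × 1202.94 / 47000 m = 6.655e-03 mm/s.
R = 6.655e-03 × 3600 = 24.0 mm/hr.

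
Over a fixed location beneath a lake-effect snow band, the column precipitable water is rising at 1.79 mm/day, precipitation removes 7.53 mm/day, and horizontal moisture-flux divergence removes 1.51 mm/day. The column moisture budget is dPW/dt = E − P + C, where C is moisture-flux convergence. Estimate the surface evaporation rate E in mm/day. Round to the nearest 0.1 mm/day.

dPW/dt = +1.79 mm/day.
E = dPW/dt + P − C = (+1.79) + 7.53 − (-1.51) = 10.8 mm/day.

E ≈ 10.8 mm/day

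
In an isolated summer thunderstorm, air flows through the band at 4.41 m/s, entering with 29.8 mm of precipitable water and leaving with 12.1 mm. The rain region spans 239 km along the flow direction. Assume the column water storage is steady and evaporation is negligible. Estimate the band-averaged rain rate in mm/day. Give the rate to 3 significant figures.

Column moisture flux per unit crosswind length is F = V × PW.
Inflow: F_in = 4.41 × 29.8 = 131.418 mm·m/s
Outflow: F_out = 4.41 × 12.1 = 53.361 mm·m/s
Steady-state rate R = (F_in − F_out)/L = (131.418 − 53.361) / 239000 m = 3.266e-04 mm/s.
R = 3.266e-04 × 3600 × 24 = 28.2 mm/day.

R ≈ 28.2 mm/day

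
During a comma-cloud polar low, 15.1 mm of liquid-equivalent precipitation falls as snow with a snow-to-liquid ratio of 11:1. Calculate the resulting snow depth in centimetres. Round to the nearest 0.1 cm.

snow depth ≈ 16.6 cm

Snow depth = liquid × ratio = 15.1 mm × 11 = 166.1 mm = 16.6 cm.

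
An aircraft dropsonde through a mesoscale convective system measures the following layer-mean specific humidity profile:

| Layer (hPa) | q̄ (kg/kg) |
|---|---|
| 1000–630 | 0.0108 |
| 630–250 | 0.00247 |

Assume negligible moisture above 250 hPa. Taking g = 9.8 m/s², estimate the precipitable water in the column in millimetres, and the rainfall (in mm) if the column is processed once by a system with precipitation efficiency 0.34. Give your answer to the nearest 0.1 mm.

PW ≈ 50.4 mm; rainfall ≈ 17.1 mm

Precipitable water is the column-integrated vapour mass per unit area: PW = (1/g) Σ q̄ Δp, with q in kg/kg and Δp in Pa (1 kg/m² of water = 1 mm).
Layer 1000–630 hPa: Δp = 370 hPa = 37000 Pa, q̄ = 0.0108 kg/kg → 0.0108 × 37000 / 9.8 = 40.78 mm
Layer 630–250 hPa: Δp = 380 hPa = 38000 Pa, q̄ = 0.00247 kg/kg → 0.00247 × 38000 / 9.8 = 9.58 mm
PW = 40.78 + 9.58 = 50.36 ≈ 50.4 mm.
Rainfall = ε × PW = 0.34 × 50.4 = 17.1 mm.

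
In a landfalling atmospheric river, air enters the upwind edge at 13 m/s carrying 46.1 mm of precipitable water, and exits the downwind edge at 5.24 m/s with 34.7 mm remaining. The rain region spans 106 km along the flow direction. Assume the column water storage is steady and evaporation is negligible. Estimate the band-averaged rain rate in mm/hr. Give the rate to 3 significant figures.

R ≈ 14.2 mm/hr

Column moisture flux per unit crosswind length is F = V × PW.
Inflow: F_in = 13 × 46.1 = 599.3 mm·m/s
Outflow: F_out = 5.24 × 34.7 = 181.828 mm·m/s
Steady-state rate R = (F_in − F_out)/L = (599.3 − 181.828) / 106000 m = 3.938e-03 mm/s.
R = 3.938e-03 × 3600 = 14.2 mm/hr.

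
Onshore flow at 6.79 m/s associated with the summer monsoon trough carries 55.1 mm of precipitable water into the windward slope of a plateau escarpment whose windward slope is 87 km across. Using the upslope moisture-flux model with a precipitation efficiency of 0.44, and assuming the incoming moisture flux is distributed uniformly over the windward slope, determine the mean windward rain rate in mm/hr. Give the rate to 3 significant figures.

Incoming column moisture flux per unit ridge length: F = V × PW = 6.79 × 55.1 = 374.129 mm·m/s.
Spread over the 87 km slope with efficiency ε = 0.44: R = ε·F/W = 0.44 × 374.129 / 87000 m = 1.892e-03 mm/s.
R = 1.892e-03 × 3600 = 6.81 mm/hr.

R ≈ 6.81 mm/hr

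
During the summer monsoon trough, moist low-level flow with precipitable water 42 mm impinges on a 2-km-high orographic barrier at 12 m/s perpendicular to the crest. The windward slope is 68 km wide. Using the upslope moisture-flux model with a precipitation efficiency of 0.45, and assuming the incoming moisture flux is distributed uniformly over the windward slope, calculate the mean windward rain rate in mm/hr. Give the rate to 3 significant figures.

Incoming column moisture flux per unit ridge length: F = V × PW = 12 × 42 = 504 mm·m/s.
Spread over the 68 km slope with efficiency ε = 0.45: R = ε·F/W = 0.45 × 504 / 68000 m = 3.335e-03 mm/s.
R = 3.335e-03 × 3600 = 12.0 mm/hr.

R ≈ 12.0 mm/hr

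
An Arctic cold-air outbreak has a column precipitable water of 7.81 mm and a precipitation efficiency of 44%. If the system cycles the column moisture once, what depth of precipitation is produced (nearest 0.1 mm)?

Precipitation = ε × PW = 0.44 × 7.81 = 3.4 mm.

precipitation ≈ 3.4 mm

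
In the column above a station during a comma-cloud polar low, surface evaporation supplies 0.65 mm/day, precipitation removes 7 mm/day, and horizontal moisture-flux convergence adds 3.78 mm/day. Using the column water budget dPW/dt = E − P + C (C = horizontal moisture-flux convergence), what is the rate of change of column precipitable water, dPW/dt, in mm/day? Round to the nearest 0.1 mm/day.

dPW/dt ≈ -2.6 mm/day

dPW/dt = E − P + C = 0.65 − 7 + (3.78) = -2.6 mm/day.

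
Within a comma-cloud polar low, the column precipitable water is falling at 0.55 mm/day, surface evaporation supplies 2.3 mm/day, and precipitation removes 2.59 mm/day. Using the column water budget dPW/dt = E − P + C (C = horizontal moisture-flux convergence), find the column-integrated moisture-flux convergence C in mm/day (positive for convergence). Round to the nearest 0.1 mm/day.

C ≈ -0.3 mm/day

dPW/dt = -0.55 mm/day.
C = dPW/dt − E + P = (-0.55) − 2.3 + 2.59 = -0.3 mm/day.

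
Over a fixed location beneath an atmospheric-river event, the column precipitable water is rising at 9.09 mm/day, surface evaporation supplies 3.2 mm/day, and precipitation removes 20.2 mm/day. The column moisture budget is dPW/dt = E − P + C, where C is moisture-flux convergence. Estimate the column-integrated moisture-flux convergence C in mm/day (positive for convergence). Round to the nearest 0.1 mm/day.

dPW/dt = +9.09 mm/day.
C = dPW/dt − E + P = (+9.09) − 3.2 + 20.2 = 26.1 mm/day.

C ≈ 26.1 mm/day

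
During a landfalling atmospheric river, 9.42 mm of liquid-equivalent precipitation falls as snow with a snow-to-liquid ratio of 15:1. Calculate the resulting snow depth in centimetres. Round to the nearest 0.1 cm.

snow depth ≈ 14.1 cm

Snow depth = liquid × ratio = 9.42 mm × 15 = 141.3 mm = 14.1 cm.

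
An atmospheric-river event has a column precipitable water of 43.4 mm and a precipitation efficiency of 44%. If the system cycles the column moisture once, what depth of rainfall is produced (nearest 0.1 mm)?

rainfall ≈ 19.1 mm

Rainfall = ε × PW = 0.44 × 43.4 = 19.1 mm.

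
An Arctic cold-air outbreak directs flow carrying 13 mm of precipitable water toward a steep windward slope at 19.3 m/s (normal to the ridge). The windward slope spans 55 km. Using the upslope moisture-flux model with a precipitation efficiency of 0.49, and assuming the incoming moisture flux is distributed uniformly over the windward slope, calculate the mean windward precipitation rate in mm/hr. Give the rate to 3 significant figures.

R ≈ 8.05 mm/hr

Incoming column moisture flux per unit ridge length: F = V × PW = 19.3 × 13 = 250.9 mm·m/s.
Spread over the 55 km slope with efficiency ε = 0.49: R = ε·F/W = 0.49 × 250.9 / 55000 m = 2.235e-03 mm/s.
R = 2.235e-03 × 3600 = 8.05 mm/hr.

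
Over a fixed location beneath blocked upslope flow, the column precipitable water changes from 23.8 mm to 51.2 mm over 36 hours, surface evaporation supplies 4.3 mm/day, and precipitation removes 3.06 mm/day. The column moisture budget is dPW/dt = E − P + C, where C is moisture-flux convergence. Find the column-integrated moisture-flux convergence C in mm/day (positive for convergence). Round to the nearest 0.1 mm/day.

C ≈ 17.0 mm/day

dPW/dt = (51.2 − 23.8) mm / (36/24 day) = +18.267 mm/day.
C = dPW/dt − E + P = (+18.267) − 4.3 + 3.06 = 17.0 mm/day.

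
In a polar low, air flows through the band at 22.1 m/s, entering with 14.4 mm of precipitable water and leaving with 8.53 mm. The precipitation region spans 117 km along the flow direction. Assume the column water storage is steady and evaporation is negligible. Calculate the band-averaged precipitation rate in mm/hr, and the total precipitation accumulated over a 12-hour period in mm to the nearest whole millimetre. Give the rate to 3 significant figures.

R ≈ 3.99 mm/hr; total ≈ 48 mm

Column moisture flux per unit crosswind length is F = V × PW.
Inflow: F_in = 22.1 × 14.4 = 318.24 mm·m/s
Outflow: F_out = 22.1 × 8.53 = 188.513 mm·m/s
Steady-state rate R = (F_in − F_out)/L = (318.24 − 188.513) / 117000 m = 1.109e-03 mm/s.
R = 1.109e-03 × 3600 = 3.99 mm/hr.
Over 12 h: total = 3.99 × 12 = 47.88 ≈ 48 mm.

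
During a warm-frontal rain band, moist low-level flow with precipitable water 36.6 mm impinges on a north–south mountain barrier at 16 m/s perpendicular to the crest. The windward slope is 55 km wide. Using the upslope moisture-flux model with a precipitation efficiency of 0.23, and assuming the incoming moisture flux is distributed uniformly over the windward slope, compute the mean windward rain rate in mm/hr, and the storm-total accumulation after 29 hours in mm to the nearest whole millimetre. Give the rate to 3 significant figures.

R ≈ 8.82 mm/hr; total ≈ 256 mm

Incoming column moisture flux per unit ridge length: F = V × PW = 16 × 36.6 = 585.6 mm·m/s.
Spread over the 55 km slope with efficiency ε = 0.23: R = ε·F/W = 0.23 × 585.6 / 55000 m = 2.449e-03 mm/s.
R = 2.449e-03 × 3600 = 8.82 mm/hr.
Over 29 h: total = 8.82 × 29 = 255.78 ≈ 256 mm.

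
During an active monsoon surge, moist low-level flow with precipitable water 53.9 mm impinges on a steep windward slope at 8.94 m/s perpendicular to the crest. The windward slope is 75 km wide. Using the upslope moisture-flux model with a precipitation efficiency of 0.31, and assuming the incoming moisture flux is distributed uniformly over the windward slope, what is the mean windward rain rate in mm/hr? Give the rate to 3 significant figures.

Incoming column moisture flux per unit ridge length: F = V × PW = 8.94 × 53.9 = 481.866 mm·m/s.
Spread over the 75 km slope with efficiency ε = 0.31: R = ε·F/W = 0.31 × 481.866 / 75000 m = 1.992e-03 mm/s.
R = 1.992e-03 × 3600 = 7.17 mm/hr.

R ≈ 7.17 mm/hr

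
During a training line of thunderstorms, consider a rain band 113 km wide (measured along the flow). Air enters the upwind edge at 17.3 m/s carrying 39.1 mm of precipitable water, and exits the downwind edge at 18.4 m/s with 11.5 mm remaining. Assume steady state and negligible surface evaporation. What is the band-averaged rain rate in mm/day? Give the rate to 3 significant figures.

Column moisture flux per unit crosswind length is F = V × PW.
Inflow: F_in = 17.3 × 39.1 = 676.43 mm·m/s
Outflow: F_out = 18.4 × 11.5 = 211.6 mm·m/s
Steady-state rate R = (F_in − F_out)/L = (676.43 − 211.6) / 113000 m = 4.114e-03 mm/s.
R = 4.114e-03 × 3600 × 24 = 355 mm/day.

R ≈ 355 mm/day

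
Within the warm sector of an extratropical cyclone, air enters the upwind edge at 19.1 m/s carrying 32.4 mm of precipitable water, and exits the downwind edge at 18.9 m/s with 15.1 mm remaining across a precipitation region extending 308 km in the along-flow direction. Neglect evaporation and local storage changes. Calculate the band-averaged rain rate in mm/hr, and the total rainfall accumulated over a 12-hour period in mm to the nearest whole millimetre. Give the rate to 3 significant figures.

R ≈ 3.90 mm/hr; total ≈ 47 mm

Column moisture flux per unit crosswind length is F = V × PW.
Inflow: F_in = 19.1 × 32.4 = 618.84 mm·m/s
Outflow: F_out = 18.9 × 15.1 = 285.39 mm·m/s
Steady-state rate R = (F_in − F_out)/L = (618.84 − 285.39) / 308000 m = 1.083e-03 mm/s.
R = 1.083e-03 × 3600 = 3.90 mm/hr.
Over 12 h: total = 3.90 × 12 = 46.8 ≈ 47 mm.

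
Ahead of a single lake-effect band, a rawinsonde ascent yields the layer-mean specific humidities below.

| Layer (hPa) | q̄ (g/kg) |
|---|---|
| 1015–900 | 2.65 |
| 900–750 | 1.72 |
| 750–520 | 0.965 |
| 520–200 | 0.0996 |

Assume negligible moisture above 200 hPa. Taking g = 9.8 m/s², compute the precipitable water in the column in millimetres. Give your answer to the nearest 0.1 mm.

PW ≈ 8.3 mm

Precipitable water is the column-integrated vapour mass per unit area: PW = (1/g) Σ q̄ Δp, with q in kg/kg and Δp in Pa (1 kg/m² of water = 1 mm).
Layer 1015–900 hPa: Δp = 115 hPa = 11500 Pa, q̄ = 0.00265 kg/kg → 0.00265 × 11500 / 9.8 = 3.11 mm
Layer 900–750 hPa: Δp = 150 hPa = 15000 Pa, q̄ = 0.00172 kg/kg → 0.00172 × 15000 / 9.8 = 2.63 mm
Layer 750–520 hPa: Δp = 230 hPa = 23000 Pa, q̄ = 0.000965 kg/kg → 0.000965 × 23000 / 9.8 = 2.26 mm
Layer 520–200 hPa: Δp = 320 hPa = 32000 Pa, q̄ = 9.96e-05 kg/kg → 9.96e-05 × 32000 / 9.8 = 0.33 mm
PW = 3.11 + 2.63 + 2.26 + 0.33 = 8.33 ≈ 8.3 mm.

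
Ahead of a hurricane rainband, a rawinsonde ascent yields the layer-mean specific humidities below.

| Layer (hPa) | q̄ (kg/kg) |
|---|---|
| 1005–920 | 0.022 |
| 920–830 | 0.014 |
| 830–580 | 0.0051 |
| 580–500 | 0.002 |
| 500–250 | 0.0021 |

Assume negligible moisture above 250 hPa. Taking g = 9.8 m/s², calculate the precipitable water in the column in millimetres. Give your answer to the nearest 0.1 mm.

PW ≈ 51.9 mm

Precipitable water is the column-integrated vapour mass per unit area: PW = (1/g) Σ q̄ Δp, with q in kg/kg and Δp in Pa (1 kg/m² of water = 1 mm).
Layer 1005–920 hPa: Δp = 85 hPa = 8500 Pa, q̄ = 0.022 kg/kg → 0.022 × 8500 / 9.8 = 19.08 mm
Layer 920–830 hPa: Δp = 90 hPa = 9000 Pa, q̄ = 0.014 kg/kg → 0.014 × 9000 / 9.8 = 12.86 mm
Layer 830–580 hPa: Δp = 250 hPa = 25000 Pa, q̄ = 0.0051 kg/kg → 0.0051 × 25000 / 9.8 = 13.01 mm
Layer 580–500 hPa: Δp = 80 hPa = 8000 Pa, q̄ = 0.002 kg/kg → 0.002 × 8000 / 9.8 = 1.63 mm
Layer 500–250 hPa: Δp = 250 hPa = 25000 Pa, q̄ = 0.0021 kg/kg → 0.0021 × 25000 / 9.8 = 5.36 mm
PW = 19.08 + 12.86 + 13.01 + 1.63 + 5.36 = 51.94 ≈ 51.9 mm.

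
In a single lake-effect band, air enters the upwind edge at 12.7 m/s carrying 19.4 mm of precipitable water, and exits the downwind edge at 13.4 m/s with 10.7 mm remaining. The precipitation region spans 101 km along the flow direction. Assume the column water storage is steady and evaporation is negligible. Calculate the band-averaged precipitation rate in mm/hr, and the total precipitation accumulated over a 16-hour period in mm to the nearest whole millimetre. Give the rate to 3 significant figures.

R ≈ 3.67 mm/hr; total ≈ 59 mm

Column moisture flux per unit crosswind length is F = V × PW.
Inflow: F_in = 12.7 × 19.4 = 246.38 mm·m/s
Outflow: F_out = 13.4 × 10.7 = 143.38 mm·m/s
Steady-state rate R = (F_in − F_out)/L = (246.38 − 143.38) / 101000 m = 1.020e-03 mm/s.
R = 1.020e-03 × 3600 = 3.67 mm/hr.
Over 16 h: total = 3.67 × 16 = 58.72 ≈ 59 mm.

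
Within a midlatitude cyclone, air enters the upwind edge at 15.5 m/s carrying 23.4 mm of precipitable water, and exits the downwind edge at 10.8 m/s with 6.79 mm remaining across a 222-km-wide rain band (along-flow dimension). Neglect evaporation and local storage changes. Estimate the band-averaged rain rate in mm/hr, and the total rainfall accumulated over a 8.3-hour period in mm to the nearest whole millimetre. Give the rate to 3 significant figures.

R ≈ 4.69 mm/hr; total ≈ 39 mm

Column moisture flux per unit crosswind length is F = V × PW.
Inflow: F_in = 15.5 × 23.4 = 362.7 mm·m/s
Outflow: F_out = 10.8 × 6.79 = 73.332 mm·m/s
Steady-state rate R = (F_in − F_out)/L = (362.7 − 73.332) / 222000 m = 1.303e-03 mm/s.
R = 1.303e-03 × 3600 = 4.69 mm/hr.
Over 8.3 h: total = 4.69 × 8.3 = 38.927 ≈ 39 mm.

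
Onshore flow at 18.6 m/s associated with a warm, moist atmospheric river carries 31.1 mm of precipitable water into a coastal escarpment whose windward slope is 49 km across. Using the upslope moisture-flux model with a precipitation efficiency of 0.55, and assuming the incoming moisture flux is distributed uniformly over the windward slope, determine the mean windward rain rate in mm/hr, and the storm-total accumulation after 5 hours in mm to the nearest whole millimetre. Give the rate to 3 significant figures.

R ≈ 23.4 mm/hr; total ≈ 117 mm

Incoming column moisture flux per unit ridge length: F = V × PW = 18.6 × 31.1 = 578.46 mm·m/s.
Spread over the 49 km slope with efficiency ε = 0.55: R = ε·F/W = 0.55 × 578.46 / 49000 m = 6.493e-03 mm/s.
R = 6.493e-03 × 3600 = 23.4 mm/hr.
Over 5 h: total = 23.4 × 5 = 117 mm.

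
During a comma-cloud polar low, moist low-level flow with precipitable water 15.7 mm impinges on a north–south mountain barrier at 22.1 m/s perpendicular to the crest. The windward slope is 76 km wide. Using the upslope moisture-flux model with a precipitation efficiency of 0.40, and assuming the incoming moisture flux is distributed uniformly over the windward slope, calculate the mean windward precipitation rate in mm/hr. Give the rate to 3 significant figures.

Incoming column moisture flux per unit ridge length: F = V × PW = 22.1 × 15.7 = 346.97 mm·m/s.
Spread over the 76 km slope with efficiency ε = 0.40: R = ε·F/W = 0.40 × 346.97 / 76000 m = 1.826e-03 mm/s.
R = 1.826e-03 × 3600 = 6.57 mm/hr.

R ≈ 6.57 mm/hr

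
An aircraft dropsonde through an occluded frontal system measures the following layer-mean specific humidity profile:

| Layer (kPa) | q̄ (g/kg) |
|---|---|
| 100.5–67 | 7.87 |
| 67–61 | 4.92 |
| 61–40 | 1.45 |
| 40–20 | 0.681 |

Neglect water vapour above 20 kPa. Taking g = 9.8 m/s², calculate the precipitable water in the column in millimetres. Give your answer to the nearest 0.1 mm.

Precipitable water is the column-integrated vapour mass per unit area: PW = (1/g) Σ q̄ Δp, with q in kg/kg and Δp in Pa (1 kg/m² of water = 1 mm).
Layer 100.5–67 kPa: Δp = 335 hPa = 33500 Pa, q̄ = 0.00787 kg/kg → 0.00787 × 33500 / 9.8 = 26.90 mm
Layer 67–61 kPa: Δp = 60 hPa = 6000 Pa, q̄ = 0.00492 kg/kg → 0.00492 × 6000 / 9.8 = 3.01 mm
Layer 61–40 kPa: Δp = 210 hPa = 21000 Pa, q̄ = 0.00145 kg/kg → 0.00145 × 21000 / 9.8 = 3.11 mm
Layer 40–20 kPa: Δp = 200 hPa = 20000 Pa, q̄ = 0.000681 kg/kg → 0.000681 × 20000 / 9.8 = 1.39 mm
PW = 26.90 + 3.01 + 3.11 + 1.39 = 34.41 ≈ 34.4 mm.

PW ≈ 34.4 mm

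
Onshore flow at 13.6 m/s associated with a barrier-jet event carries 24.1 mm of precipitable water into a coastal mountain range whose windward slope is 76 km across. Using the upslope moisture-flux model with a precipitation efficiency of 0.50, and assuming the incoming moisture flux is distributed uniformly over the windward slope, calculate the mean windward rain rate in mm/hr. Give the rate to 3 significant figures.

R ≈ 7.76 mm/hr

Incoming column moisture flux per unit ridge length: F = V × PW = 13.6 × 24.1 = 327.76 mm·m/s.
Spread over the 76 km slope with efficiency ε = 0.50: R = ε·F/W = 0.50 × 327.76 / 76000 m = 2.156e-03 mm/s.
R = 2.156e-03 × 3600 = 7.76 mm/hr.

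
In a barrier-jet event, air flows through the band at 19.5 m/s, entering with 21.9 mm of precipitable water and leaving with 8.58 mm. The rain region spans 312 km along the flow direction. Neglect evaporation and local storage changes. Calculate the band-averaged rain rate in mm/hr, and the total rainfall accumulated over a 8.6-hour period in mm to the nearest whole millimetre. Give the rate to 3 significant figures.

R ≈ 3.00 mm/hr; total ≈ 26 mm

Column moisture flux per unit crosswind length is F = V × PW.
Inflow: F_in = 19.5 × 21.9 = 427.05 mm·m/s
Outflow: F_out = 19.5 × 8.58 = 167.31 mm·m/s
Steady-state rate R = (F_in − F_out)/L = (427.05 − 167.31) / 312000 m = 8.325e-04 mm/s.
R = 8.325e-04 × 3600 = 3.00 mm/hr.
Over 8.6 h: total = 3.00 × 8.6 = 25.8 ≈ 26 mm.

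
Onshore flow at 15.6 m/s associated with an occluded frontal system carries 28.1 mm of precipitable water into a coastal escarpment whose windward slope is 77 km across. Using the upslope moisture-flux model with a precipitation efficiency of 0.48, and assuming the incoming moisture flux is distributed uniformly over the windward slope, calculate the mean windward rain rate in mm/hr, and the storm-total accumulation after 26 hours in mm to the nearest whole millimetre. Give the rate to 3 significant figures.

Incoming column moisture flux per unit ridge length: F = V × PW = 15.6 × 28.1 = 438.36 mm·m/s.
Spread over the 77 km slope with efficiency ε = 0.48: R = ε·F/W = 0.48 × 438.36 / 77000 m = 2.733e-03 mm/s.
R = 2.733e-03 × 3600 = 9.84 mm/hr.
Over 26 h: total = 9.84 × 26 = 255.84 ≈ 256 mm.

R ≈ 9.84 mm/hr; total ≈ 256 mm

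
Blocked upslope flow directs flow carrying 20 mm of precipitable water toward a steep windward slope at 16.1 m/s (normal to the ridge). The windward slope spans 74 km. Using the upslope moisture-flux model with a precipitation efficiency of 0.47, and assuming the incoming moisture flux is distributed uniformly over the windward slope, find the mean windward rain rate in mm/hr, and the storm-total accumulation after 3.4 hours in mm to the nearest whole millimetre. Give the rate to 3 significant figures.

Incoming column moisture flux per unit ridge length: F = V × PW = 16.1 × 20 = 322 mm·m/s.
Spread over the 74 km slope with efficiency ε = 0.47: R = ε·F/W = 0.47 × 322 / 74000 m = 2.045e-03 mm/s.
R = 2.045e-03 × 3600 = 7.36 mm/hr.
Over 3.4 h: total = 7.36 × 3.4 = 25.024 ≈ 25 mm.

R ≈ 7.36 mm/hr; total ≈ 25 mm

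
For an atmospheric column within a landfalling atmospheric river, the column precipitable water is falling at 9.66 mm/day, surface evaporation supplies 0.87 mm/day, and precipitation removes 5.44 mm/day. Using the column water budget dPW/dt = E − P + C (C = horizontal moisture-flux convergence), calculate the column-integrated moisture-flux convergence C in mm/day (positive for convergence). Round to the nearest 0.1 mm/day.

C ≈ -5.1 mm/day

dPW/dt = -9.66 mm/day.
C = dPW/dt − E + P = (-9.66) − 0.87 + 5.44 = -5.1 mm/day.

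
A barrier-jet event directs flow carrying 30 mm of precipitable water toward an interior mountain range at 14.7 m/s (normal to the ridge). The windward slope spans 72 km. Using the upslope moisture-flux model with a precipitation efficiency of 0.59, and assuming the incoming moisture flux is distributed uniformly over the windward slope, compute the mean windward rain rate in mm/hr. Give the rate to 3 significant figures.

R ≈ 13.0 mm/hr

Incoming column moisture flux per unit ridge length: F = V × PW = 14.7 × 30 = 441 mm·m/s.
Spread over the 72 km slope with efficiency ε = 0.59: R = ε·F/W = 0.59 × 441 / 72000 m = 3.614e-03 mm/s.
R = 3.614e-03 × 3600 = 13.0 mm/hr.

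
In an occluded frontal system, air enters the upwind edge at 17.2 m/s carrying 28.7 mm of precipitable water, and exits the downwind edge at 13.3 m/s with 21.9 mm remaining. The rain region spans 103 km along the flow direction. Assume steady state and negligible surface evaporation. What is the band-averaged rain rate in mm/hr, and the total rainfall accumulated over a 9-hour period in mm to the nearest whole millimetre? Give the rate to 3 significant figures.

R ≈ 7.07 mm/hr; total ≈ 64 mm

Column moisture flux per unit crosswind length is F = V × PW.
Inflow: F_in = 17.2 × 28.7 = 493.64 mm·m/s
Outflow: F_out = 13.3 × 21.9 = 291.27 mm·m/s
Steady-state rate R = (F_in − F_out)/L = (493.64 − 291.27) / 103000 m = 1.965e-03 mm/s.
R = 1.965e-03 × 3600 = 7.07 mm/hr.
Over 9 h: total = 7.07 × 9 = 63.63 ≈ 64 mm.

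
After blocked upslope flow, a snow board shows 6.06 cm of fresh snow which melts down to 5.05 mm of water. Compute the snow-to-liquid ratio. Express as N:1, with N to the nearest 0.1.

Ratio = snow depth / SWE = 60.6 mm / 5.05 mm = 12.0, i.e. 12.0:1.

ratio ≈ 12.0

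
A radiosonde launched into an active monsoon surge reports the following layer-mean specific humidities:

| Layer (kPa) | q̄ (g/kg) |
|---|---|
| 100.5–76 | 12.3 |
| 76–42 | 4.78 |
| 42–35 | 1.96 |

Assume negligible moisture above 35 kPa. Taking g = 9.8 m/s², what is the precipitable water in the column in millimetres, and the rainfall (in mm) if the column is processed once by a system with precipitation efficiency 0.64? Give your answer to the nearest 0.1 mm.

PW ≈ 48.7 mm; rainfall ≈ 31.2 mm

Precipitable water is the column-integrated vapour mass per unit area: PW = (1/g) Σ q̄ Δp, with q in kg/kg and Δp in Pa (1 kg/m² of water = 1 mm).
Layer 100.5–76 kPa: Δp = 245 hPa = 24500 Pa, q̄ = 0.0123 kg/kg → 0.0123 × 24500 / 9.8 = 30.75 mm
Layer 76–42 kPa: Δp = 340 hPa = 34000 Pa, q̄ = 0.00478 kg/kg → 0.00478 × 34000 / 9.8 = 16.58 mm
Layer 42–35 kPa: Δp = 70 hPa = 7000 Pa, q̄ = 0.00196 kg/kg → 0.00196 × 7000 / 9.8 = 1.40 mm
PW = 30.75 + 16.58 + 1.40 = 48.73 ≈ 48.7 mm.
Rainfall = ε × PW = 0.64 × 48.7 = 31.2 mm.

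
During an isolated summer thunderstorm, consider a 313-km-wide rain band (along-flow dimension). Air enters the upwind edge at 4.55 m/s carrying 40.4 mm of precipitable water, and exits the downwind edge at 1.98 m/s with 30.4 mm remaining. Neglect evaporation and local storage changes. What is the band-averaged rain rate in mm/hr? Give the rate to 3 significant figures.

Column moisture flux per unit crosswind length is F = V × PW.
Inflow: F_in = 4.55 × 40.4 = 183.82 mm·m/s
Outflow: F_out = 1.98 × 30.4 = 60.192 mm·m/s
Steady-state rate R = (F_in − F_out)/L = (183.82 − 60.192) / 313000 m = 3.950e-04 mm/s.
R = 3.950e-04 × 3600 = 1.42 mm/hr.

R ≈ 1.42 mm/hr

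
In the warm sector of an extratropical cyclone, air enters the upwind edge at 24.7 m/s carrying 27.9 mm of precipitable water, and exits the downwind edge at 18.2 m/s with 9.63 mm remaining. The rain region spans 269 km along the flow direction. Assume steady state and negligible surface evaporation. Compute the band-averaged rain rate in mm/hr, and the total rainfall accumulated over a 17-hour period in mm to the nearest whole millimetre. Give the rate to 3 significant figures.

R ≈ 6.88 mm/hr; total ≈ 117 mm

Column moisture flux per unit crosswind length is F = V × PW.
Inflow: F_in = 24.7 × 27.9 = 689.13 mm·m/s
Outflow: F_out = 18.2 × 9.63 = 175.266 mm·m/s
Steady-state rate R = (F_in − F_out)/L = (689.13 − 175.266) / 269000 m = 1.910e-03 mm/s.
R = 1.910e-03 × 3600 = 6.88 mm/hr.
Over 17 h: total = 6.88 × 17 = 116.96 ≈ 117 mm.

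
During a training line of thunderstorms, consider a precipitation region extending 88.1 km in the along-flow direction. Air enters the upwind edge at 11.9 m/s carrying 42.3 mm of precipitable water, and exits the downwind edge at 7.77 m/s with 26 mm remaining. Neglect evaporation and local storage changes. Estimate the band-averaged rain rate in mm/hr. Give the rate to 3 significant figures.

R ≈ 12.3 mm/hr

Column moisture flux per unit crosswind length is F = V × PW.
Inflow: F_in = 11.9 × 42.3 = 503.37 mm·m/s
Outflow: F_out = 7.77 × 26 = 202.02 mm·m/s
Steady-state rate R = (F_in − F_out)/L = (503.37 − 202.02) / 88100 m = 3.421e-03 mm/s.
R = 3.421e-03 × 3600 = 12.3 mm/hr.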